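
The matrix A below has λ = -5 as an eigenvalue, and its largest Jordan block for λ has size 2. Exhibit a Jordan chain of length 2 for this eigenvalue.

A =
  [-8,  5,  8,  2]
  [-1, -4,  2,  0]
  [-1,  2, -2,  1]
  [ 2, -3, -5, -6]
A Jordan chain for λ = -5 of length 2:
v_1 = (-3, -1, -1, 2)ᵀ
v_2 = (1, 0, 0, 0)ᵀ

Let N = A − (-5)·I. We want v_2 with N^2 v_2 = 0 but N^1 v_2 ≠ 0; then v_{j-1} := N · v_j for j = 2, …, 2.

Pick v_2 = (1, 0, 0, 0)ᵀ.
Then v_1 = N · v_2 = (-3, -1, -1, 2)ᵀ.

Sanity check: (A − (-5)·I) v_1 = (0, 0, 0, 0)ᵀ = 0. ✓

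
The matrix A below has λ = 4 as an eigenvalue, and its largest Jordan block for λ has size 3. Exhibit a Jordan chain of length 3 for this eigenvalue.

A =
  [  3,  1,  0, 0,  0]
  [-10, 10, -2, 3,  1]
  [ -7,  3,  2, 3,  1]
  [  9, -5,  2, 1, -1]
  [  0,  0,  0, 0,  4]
A Jordan chain for λ = 4 of length 3:
v_1 = (-9, -9, 18, 0, 0)ᵀ
v_2 = (-1, -10, -7, 9, 0)ᵀ
v_3 = (1, 0, 0, 0, 0)ᵀ

Let N = A − (4)·I. We want v_3 with N^3 v_3 = 0 but N^2 v_3 ≠ 0; then v_{j-1} := N · v_j for j = 3, …, 2.

Pick v_3 = (1, 0, 0, 0, 0)ᵀ.
Then v_2 = N · v_3 = (-1, -10, -7, 9, 0)ᵀ.
Then v_1 = N · v_2 = (-9, -9, 18, 0, 0)ᵀ.

Sanity check: (A − (4)·I) v_1 = (0, 0, 0, 0, 0)ᵀ = 0. ✓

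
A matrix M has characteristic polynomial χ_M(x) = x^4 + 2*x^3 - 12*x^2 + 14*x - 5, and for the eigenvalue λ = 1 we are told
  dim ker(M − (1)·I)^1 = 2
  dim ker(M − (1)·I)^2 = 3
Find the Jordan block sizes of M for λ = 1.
Block sizes for λ = 1: [2, 1]

From the dimensions of kernels of powers, the number of Jordan blocks of size at least j is d_j − d_{j−1} where d_j = dim ker(N^j) (with d_0 = 0). Computing the differences gives [2, 1].
The number of blocks of size exactly k is (#blocks of size ≥ k) − (#blocks of size ≥ k + 1), so the partition is: 1 block(s) of size 1, 1 block(s) of size 2.
In nonincreasing order the block sizes are [2, 1].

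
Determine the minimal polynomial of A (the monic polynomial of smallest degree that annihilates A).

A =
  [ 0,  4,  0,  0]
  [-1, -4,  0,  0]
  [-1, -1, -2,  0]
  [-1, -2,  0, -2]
x^3 + 6*x^2 + 12*x + 8

The characteristic polynomial is χ_A(x) = (x + 2)^4, so the eigenvalues are known. The minimal polynomial is
  m_A(x) = Π_λ (x − λ)^{k_λ}
where k_λ is the size of the *largest* Jordan block for λ (equivalently, the smallest k with (A − λI)^k v = 0 for every generalised eigenvector v of λ).

  λ = -2: largest Jordan block has size 3, contributing (x + 2)^3

So m_A(x) = (x + 2)^3 = x^3 + 6*x^2 + 12*x + 8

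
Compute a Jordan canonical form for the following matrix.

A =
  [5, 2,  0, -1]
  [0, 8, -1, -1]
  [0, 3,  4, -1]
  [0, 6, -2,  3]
J_2(5) ⊕ J_2(5)

The characteristic polynomial is
  det(x·I − A) = x^4 - 20*x^3 + 150*x^2 - 500*x + 625 = (x - 5)^4

Eigenvalues and multiplicities (the geometric multiplicity of λ is n − rank(A − λI), which equals the number of Jordan blocks for λ):
  λ = 5: algebraic multiplicity = 4, geometric multiplicity = 2

Determining the block sizes for each eigenvalue:
  λ = 5: with am = 4 and gm = 2, the partition is not yet determined (e.g. several partitions of 4 into 2 parts exist). Let N = A − (5)·I. Computing rank(N^1) = 2, rank(N^2) = 0; the number of blocks of size ≥ j is rank(N^{j−1}) − rank(N^j), giving [2, 2]. So we have 2 block(s) of size 2 → block sizes [2, 2]

Assembling the blocks gives a Jordan form
J =
  [5, 1, 0, 0]
  [0, 5, 0, 0]
  [0, 0, 5, 1]
  [0, 0, 0, 5]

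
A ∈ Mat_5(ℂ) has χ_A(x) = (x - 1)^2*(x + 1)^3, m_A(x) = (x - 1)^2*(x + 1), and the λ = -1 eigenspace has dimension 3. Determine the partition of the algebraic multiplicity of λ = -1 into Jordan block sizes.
Block sizes for λ = -1: [1, 1, 1]

Step 1 — from the characteristic polynomial, algebraic multiplicity of λ = -1 is 3. From dim ker(A − (-1)·I) = 3, there are exactly 3 Jordan blocks for λ = -1.
Step 2 — from the minimal polynomial, the factor (x + 1) tells us the largest block for λ = -1 has size 1.
Step 3 — with total size 3, 3 blocks, and largest block 1, the block sizes (in nonincreasing order) are [1, 1, 1].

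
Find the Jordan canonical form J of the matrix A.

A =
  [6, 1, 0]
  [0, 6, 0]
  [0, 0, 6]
J_2(6) ⊕ J_1(6)

The characteristic polynomial is
  det(x·I − A) = x^3 - 18*x^2 + 108*x - 216 = (x - 6)^3

Eigenvalues and multiplicities (the geometric multiplicity of λ is n − rank(A − λI), which equals the number of Jordan blocks for λ):
  λ = 6: algebraic multiplicity = 3, geometric multiplicity = 2

Determining the block sizes for each eigenvalue:
  λ = 6: 2 blocks summing to 3 forces exactly one block of size 2 and the rest size 1 → block sizes [2, 1]

Assembling the blocks gives a Jordan form
J =
  [6, 1, 0]
  [0, 6, 0]
  [0, 0, 6]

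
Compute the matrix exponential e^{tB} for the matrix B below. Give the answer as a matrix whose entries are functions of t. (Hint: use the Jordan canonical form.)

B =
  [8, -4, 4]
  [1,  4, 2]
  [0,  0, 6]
e^{tB} =
  [2*t*exp(6*t) + exp(6*t), -4*t*exp(6*t), 4*t*exp(6*t)]
  [t*exp(6*t), -2*t*exp(6*t) + exp(6*t), 2*t*exp(6*t)]
  [0, 0, exp(6*t)]

Strategy: write B = P · J · P⁻¹ where J is a Jordan canonical form, so e^{tB} = P · e^{tJ} · P⁻¹, and e^{tJ} can be computed block-by-block.

B has Jordan form
J =
  [6, 1, 0]
  [0, 6, 0]
  [0, 0, 6]
(up to reordering of blocks).

Per-block formulas:
  For a 1×1 block at λ = 6: exp(t · [6]) = [e^(6t)].
  For a 2×2 Jordan block J_2(6): exp(t · J_2(6)) = e^(6t)·(I + t·N), where N is the 2×2 nilpotent shift.

After assembling e^{tJ} and conjugating by P, we get:

e^{tB} =
  [2*t*exp(6*t) + exp(6*t), -4*t*exp(6*t), 4*t*exp(6*t)]
  [t*exp(6*t), -2*t*exp(6*t) + exp(6*t), 2*t*exp(6*t)]
  [0, 0, exp(6*t)]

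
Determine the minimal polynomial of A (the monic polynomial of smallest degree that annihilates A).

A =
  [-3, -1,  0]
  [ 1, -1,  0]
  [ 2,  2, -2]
x^2 + 4*x + 4

The characteristic polynomial is χ_A(x) = (x + 2)^3, so the eigenvalues are known. The minimal polynomial is
  m_A(x) = Π_λ (x − λ)^{k_λ}
where k_λ is the size of the *largest* Jordan block for λ (equivalently, the smallest k with (A − λI)^k v = 0 for every generalised eigenvector v of λ).

  λ = -2: largest Jordan block has size 2, contributing (x + 2)^2

So m_A(x) = (x + 2)^2 = x^2 + 4*x + 4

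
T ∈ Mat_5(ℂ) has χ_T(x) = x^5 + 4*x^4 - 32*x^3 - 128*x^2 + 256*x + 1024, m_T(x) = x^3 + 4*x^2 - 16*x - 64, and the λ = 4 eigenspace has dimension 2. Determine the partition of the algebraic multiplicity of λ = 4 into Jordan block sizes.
Block sizes for λ = 4: [1, 1]

Step 1 — from the characteristic polynomial, algebraic multiplicity of λ = 4 is 2. From dim ker(T − (4)·I) = 2, there are exactly 2 Jordan blocks for λ = 4.
Step 2 — from the minimal polynomial, the factor (x − 4) tells us the largest block for λ = 4 has size 1.
Step 3 — with total size 2, 2 blocks, and largest block 1, the block sizes (in nonincreasing order) are [1, 1].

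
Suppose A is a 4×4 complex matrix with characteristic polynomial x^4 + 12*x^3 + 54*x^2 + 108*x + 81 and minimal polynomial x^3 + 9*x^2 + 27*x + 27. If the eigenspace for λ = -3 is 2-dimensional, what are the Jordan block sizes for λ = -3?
Block sizes for λ = -3: [3, 1]

Step 1 — from the characteristic polynomial, algebraic multiplicity of λ = -3 is 4. From dim ker(A − (-3)·I) = 2, there are exactly 2 Jordan blocks for λ = -3.
Step 2 — from the minimal polynomial, the factor (x + 3)^3 tells us the largest block for λ = -3 has size 3.
Step 3 — with total size 4, 2 blocks, and largest block 3, the block sizes (in nonincreasing order) are [3, 1].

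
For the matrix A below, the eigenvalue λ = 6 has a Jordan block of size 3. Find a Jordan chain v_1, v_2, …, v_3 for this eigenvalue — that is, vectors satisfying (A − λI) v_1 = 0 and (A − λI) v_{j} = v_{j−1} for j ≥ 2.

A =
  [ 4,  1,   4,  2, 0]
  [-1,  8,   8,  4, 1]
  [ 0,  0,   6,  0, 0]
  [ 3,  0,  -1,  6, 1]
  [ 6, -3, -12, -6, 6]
A Jordan chain for λ = 6 of length 3:
v_1 = (9, 18, 0, 0, -27)ᵀ
v_2 = (-2, -1, 0, 3, 6)ᵀ
v_3 = (1, 0, 0, 0, 0)ᵀ

Let N = A − (6)·I. We want v_3 with N^3 v_3 = 0 but N^2 v_3 ≠ 0; then v_{j-1} := N · v_j for j = 3, …, 2.

Pick v_3 = (1, 0, 0, 0, 0)ᵀ.
Then v_2 = N · v_3 = (-2, -1, 0, 3, 6)ᵀ.
Then v_1 = N · v_2 = (9, 18, 0, 0, -27)ᵀ.

Sanity check: (A − (6)·I) v_1 = (0, 0, 0, 0, 0)ᵀ = 0. ✓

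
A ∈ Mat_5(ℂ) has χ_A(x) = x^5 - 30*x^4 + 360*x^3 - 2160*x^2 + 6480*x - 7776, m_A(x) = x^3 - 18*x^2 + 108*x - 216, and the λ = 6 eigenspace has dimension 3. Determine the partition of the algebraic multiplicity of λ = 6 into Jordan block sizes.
Block sizes for λ = 6: [3, 1, 1]

Step 1 — from the characteristic polynomial, algebraic multiplicity of λ = 6 is 5. From dim ker(A − (6)·I) = 3, there are exactly 3 Jordan blocks for λ = 6.
Step 2 — from the minimal polynomial, the factor (x − 6)^3 tells us the largest block for λ = 6 has size 3.
Step 3 — with total size 5, 3 blocks, and largest block 3, the block sizes (in nonincreasing order) are [3, 1, 1].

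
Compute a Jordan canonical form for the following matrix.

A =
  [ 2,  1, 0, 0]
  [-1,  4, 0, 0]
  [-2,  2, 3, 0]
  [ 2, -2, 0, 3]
J_2(3) ⊕ J_1(3) ⊕ J_1(3)

The characteristic polynomial is
  det(x·I − A) = x^4 - 12*x^3 + 54*x^2 - 108*x + 81 = (x - 3)^4

Eigenvalues and multiplicities (the geometric multiplicity of λ is n − rank(A − λI), which equals the number of Jordan blocks for λ):
  λ = 3: algebraic multiplicity = 4, geometric multiplicity = 3

Determining the block sizes for each eigenvalue:
  λ = 3: 3 blocks summing to 4 forces exactly one block of size 2 and the rest size 1 → block sizes [2, 1, 1]

Assembling the blocks gives a Jordan form
J =
  [3, 1, 0, 0]
  [0, 3, 0, 0]
  [0, 0, 3, 0]
  [0, 0, 0, 3]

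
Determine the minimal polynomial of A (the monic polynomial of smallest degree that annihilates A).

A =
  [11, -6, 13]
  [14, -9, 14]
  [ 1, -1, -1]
x^3 - x^2 - 16*x - 20

The characteristic polynomial is χ_A(x) = (x - 5)*(x + 2)^2, so the eigenvalues are known. The minimal polynomial is
  m_A(x) = Π_λ (x − λ)^{k_λ}
where k_λ is the size of the *largest* Jordan block for λ (equivalently, the smallest k with (A − λI)^k v = 0 for every generalised eigenvector v of λ).

  λ = -2: largest Jordan block has size 2, contributing (x + 2)^2
  λ = 5: largest Jordan block has size 1, contributing (x − 5)

So m_A(x) = (x - 5)*(x + 2)^2 = x^3 - x^2 - 16*x - 20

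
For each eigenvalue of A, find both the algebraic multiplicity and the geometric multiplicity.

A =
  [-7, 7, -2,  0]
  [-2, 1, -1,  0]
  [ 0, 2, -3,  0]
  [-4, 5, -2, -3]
λ = -3: alg = 4, geom = 2

Step 1 — factor the characteristic polynomial to read off the algebraic multiplicities:
  χ_A(x) = (x + 3)^4

Step 2 — compute geometric multiplicities via the rank-nullity identity g(λ) = n − rank(A − λI):
  rank(A − (-3)·I) = 2, so dim ker(A − (-3)·I) = n − 2 = 2

Summary:
  λ = -3: algebraic multiplicity = 4, geometric multiplicity = 2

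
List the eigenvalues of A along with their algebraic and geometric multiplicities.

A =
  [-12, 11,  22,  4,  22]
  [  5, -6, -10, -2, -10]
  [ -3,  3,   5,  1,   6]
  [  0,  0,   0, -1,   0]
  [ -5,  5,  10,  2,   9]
λ = -1: alg = 5, geom = 3

Step 1 — factor the characteristic polynomial to read off the algebraic multiplicities:
  χ_A(x) = (x + 1)^5

Step 2 — compute geometric multiplicities via the rank-nullity identity g(λ) = n − rank(A − λI):
  rank(A − (-1)·I) = 2, so dim ker(A − (-1)·I) = n − 2 = 3

Summary:
  λ = -1: algebraic multiplicity = 5, geometric multiplicity = 3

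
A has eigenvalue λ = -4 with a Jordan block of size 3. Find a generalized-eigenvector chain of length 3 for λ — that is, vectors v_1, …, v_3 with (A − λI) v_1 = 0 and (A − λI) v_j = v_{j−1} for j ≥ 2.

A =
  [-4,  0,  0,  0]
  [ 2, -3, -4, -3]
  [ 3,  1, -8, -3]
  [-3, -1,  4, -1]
A Jordan chain for λ = -4 of length 3:
v_1 = (0, -1, -1, 1)ᵀ
v_2 = (0, 2, 3, -3)ᵀ
v_3 = (1, 0, 0, 0)ᵀ

Let N = A − (-4)·I. We want v_3 with N^3 v_3 = 0 but N^2 v_3 ≠ 0; then v_{j-1} := N · v_j for j = 3, …, 2.

Pick v_3 = (1, 0, 0, 0)ᵀ.
Then v_2 = N · v_3 = (0, 2, 3, -3)ᵀ.
Then v_1 = N · v_2 = (0, -1, -1, 1)ᵀ.

Sanity check: (A − (-4)·I) v_1 = (0, 0, 0, 0)ᵀ = 0. ✓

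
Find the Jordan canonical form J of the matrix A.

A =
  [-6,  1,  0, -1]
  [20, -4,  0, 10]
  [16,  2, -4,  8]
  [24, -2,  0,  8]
J_2(-4) ⊕ J_1(-4) ⊕ J_1(6)

The characteristic polynomial is
  det(x·I − A) = x^4 + 6*x^3 - 24*x^2 - 224*x - 384 = (x - 6)*(x + 4)^3

Eigenvalues and multiplicities (the geometric multiplicity of λ is n − rank(A − λI), which equals the number of Jordan blocks for λ):
  λ = -4: algebraic multiplicity = 3, geometric multiplicity = 2
  λ = 6: algebraic multiplicity = 1, geometric multiplicity = 1

Determining the block sizes for each eigenvalue:
  λ = -4: 2 blocks summing to 3 forces exactly one block of size 2 and the rest size 1 → block sizes [2, 1]
  λ = 6: one block (gm = 1), so the single block has size am = 1 → block sizes [1]

Assembling the blocks gives a Jordan form
J =
  [-4,  1,  0, 0]
  [ 0, -4,  0, 0]
  [ 0,  0, -4, 0]
  [ 0,  0,  0, 6]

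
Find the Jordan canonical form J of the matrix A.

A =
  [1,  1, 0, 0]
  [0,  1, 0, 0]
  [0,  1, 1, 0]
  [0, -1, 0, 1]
J_2(1) ⊕ J_1(1) ⊕ J_1(1)

The characteristic polynomial is
  det(x·I − A) = x^4 - 4*x^3 + 6*x^2 - 4*x + 1 = (x - 1)^4

Eigenvalues and multiplicities (the geometric multiplicity of λ is n − rank(A − λI), which equals the number of Jordan blocks for λ):
  λ = 1: algebraic multiplicity = 4, geometric multiplicity = 3

Determining the block sizes for each eigenvalue:
  λ = 1: 3 blocks summing to 4 forces exactly one block of size 2 and the rest size 1 → block sizes [2, 1, 1]

Assembling the blocks gives a Jordan form
J =
  [1, 1, 0, 0]
  [0, 1, 0, 0]
  [0, 0, 1, 0]
  [0, 0, 0, 1]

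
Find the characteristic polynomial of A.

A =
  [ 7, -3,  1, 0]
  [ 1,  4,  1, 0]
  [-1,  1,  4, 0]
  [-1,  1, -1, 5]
x^4 - 20*x^3 + 150*x^2 - 500*x + 625

Expanding det(x·I − A) (e.g. by cofactor expansion or by noting that A is similar to its Jordan form J, which has the same characteristic polynomial as A) gives
  χ_A(x) = x^4 - 20*x^3 + 150*x^2 - 500*x + 625
which factors as (x - 5)^4. The eigenvalues (with algebraic multiplicities) are λ = 5 with multiplicity 4.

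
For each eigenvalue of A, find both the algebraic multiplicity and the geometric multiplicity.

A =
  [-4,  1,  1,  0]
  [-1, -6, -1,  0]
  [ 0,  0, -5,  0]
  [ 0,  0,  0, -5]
λ = -5: alg = 4, geom = 3

Step 1 — factor the characteristic polynomial to read off the algebraic multiplicities:
  χ_A(x) = (x + 5)^4

Step 2 — compute geometric multiplicities via the rank-nullity identity g(λ) = n − rank(A − λI):
  rank(A − (-5)·I) = 1, so dim ker(A − (-5)·I) = n − 1 = 3

Summary:
  λ = -5: algebraic multiplicity = 4, geometric multiplicity = 3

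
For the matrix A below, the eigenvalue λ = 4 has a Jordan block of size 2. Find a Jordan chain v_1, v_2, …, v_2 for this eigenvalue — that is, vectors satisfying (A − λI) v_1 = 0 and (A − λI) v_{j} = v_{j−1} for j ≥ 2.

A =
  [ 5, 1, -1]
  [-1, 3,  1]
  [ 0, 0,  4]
A Jordan chain for λ = 4 of length 2:
v_1 = (1, -1, 0)ᵀ
v_2 = (1, 0, 0)ᵀ

Let N = A − (4)·I. We want v_2 with N^2 v_2 = 0 but N^1 v_2 ≠ 0; then v_{j-1} := N · v_j for j = 2, …, 2.

Pick v_2 = (1, 0, 0)ᵀ.
Then v_1 = N · v_2 = (1, -1, 0)ᵀ.

Sanity check: (A − (4)·I) v_1 = (0, 0, 0)ᵀ = 0. ✓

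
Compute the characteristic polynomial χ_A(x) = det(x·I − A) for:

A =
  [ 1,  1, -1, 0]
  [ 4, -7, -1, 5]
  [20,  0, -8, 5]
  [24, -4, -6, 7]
x^4 + 7*x^3 + 9*x^2 - 27*x - 54

Expanding det(x·I − A) (e.g. by cofactor expansion or by noting that A is similar to its Jordan form J, which has the same characteristic polynomial as A) gives
  χ_A(x) = x^4 + 7*x^3 + 9*x^2 - 27*x - 54
which factors as (x - 2)*(x + 3)^3. The eigenvalues (with algebraic multiplicities) are λ = -3 with multiplicity 3, λ = 2 with multiplicity 1.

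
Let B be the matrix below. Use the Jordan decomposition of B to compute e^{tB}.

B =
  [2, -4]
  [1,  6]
e^{tB} =
  [-2*t*exp(4*t) + exp(4*t), -4*t*exp(4*t)]
  [t*exp(4*t), 2*t*exp(4*t) + exp(4*t)]

Strategy: write B = P · J · P⁻¹ where J is a Jordan canonical form, so e^{tB} = P · e^{tJ} · P⁻¹, and e^{tJ} can be computed block-by-block.

B has Jordan form
J =
  [4, 1]
  [0, 4]
(up to reordering of blocks).

Per-block formulas:
  For a 2×2 Jordan block J_2(4): exp(t · J_2(4)) = e^(4t)·(I + t·N), where N is the 2×2 nilpotent shift.

After assembling e^{tJ} and conjugating by P, we get:

e^{tB} =
  [-2*t*exp(4*t) + exp(4*t), -4*t*exp(4*t)]
  [t*exp(4*t), 2*t*exp(4*t) + exp(4*t)]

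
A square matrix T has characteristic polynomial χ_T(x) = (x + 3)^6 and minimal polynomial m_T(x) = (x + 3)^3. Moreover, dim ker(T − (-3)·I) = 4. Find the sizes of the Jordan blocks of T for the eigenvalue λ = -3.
Block sizes for λ = -3: [3, 1, 1, 1]

Step 1 — from the characteristic polynomial, algebraic multiplicity of λ = -3 is 6. From dim ker(T − (-3)·I) = 4, there are exactly 4 Jordan blocks for λ = -3.
Step 2 — from the minimal polynomial, the factor (x + 3)^3 tells us the largest block for λ = -3 has size 3.
Step 3 — with total size 6, 4 blocks, and largest block 3, the block sizes (in nonincreasing order) are [3, 1, 1, 1].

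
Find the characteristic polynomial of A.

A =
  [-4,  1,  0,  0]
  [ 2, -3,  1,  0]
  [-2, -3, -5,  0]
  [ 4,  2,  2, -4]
x^4 + 16*x^3 + 96*x^2 + 256*x + 256

Expanding det(x·I − A) (e.g. by cofactor expansion or by noting that A is similar to its Jordan form J, which has the same characteristic polynomial as A) gives
  χ_A(x) = x^4 + 16*x^3 + 96*x^2 + 256*x + 256
which factors as (x + 4)^4. The eigenvalues (with algebraic multiplicities) are λ = -4 with multiplicity 4.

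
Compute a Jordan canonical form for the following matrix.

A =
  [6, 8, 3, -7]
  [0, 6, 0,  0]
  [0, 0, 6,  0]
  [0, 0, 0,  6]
J_2(6) ⊕ J_1(6) ⊕ J_1(6)

The characteristic polynomial is
  det(x·I − A) = x^4 - 24*x^3 + 216*x^2 - 864*x + 1296 = (x - 6)^4

Eigenvalues and multiplicities (the geometric multiplicity of λ is n − rank(A − λI), which equals the number of Jordan blocks for λ):
  λ = 6: algebraic multiplicity = 4, geometric multiplicity = 3

Determining the block sizes for each eigenvalue:
  λ = 6: 3 blocks summing to 4 forces exactly one block of size 2 and the rest size 1 → block sizes [2, 1, 1]

Assembling the blocks gives a Jordan form
J =
  [6, 1, 0, 0]
  [0, 6, 0, 0]
  [0, 0, 6, 0]
  [0, 0, 0, 6]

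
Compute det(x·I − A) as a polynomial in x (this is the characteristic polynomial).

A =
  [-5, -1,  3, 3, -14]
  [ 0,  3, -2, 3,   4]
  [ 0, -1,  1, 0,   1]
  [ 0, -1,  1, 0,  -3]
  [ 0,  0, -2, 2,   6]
x^5 - 5*x^4 - 14*x^3 + 124*x^2 - 248*x + 160

Expanding det(x·I − A) (e.g. by cofactor expansion or by noting that A is similar to its Jordan form J, which has the same characteristic polynomial as A) gives
  χ_A(x) = x^5 - 5*x^4 - 14*x^3 + 124*x^2 - 248*x + 160
which factors as (x - 4)*(x - 2)^3*(x + 5). The eigenvalues (with algebraic multiplicities) are λ = -5 with multiplicity 1, λ = 2 with multiplicity 3, λ = 4 with multiplicity 1.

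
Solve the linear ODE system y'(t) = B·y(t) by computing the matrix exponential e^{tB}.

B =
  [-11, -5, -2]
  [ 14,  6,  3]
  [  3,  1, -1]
e^{tB} =
  [5*t^2*exp(-2*t)/2 - 9*t*exp(-2*t) + exp(-2*t), 3*t^2*exp(-2*t)/2 - 5*t*exp(-2*t), t^2*exp(-2*t)/2 - 2*t*exp(-2*t)]
  [-5*t^2*exp(-2*t)/2 + 14*t*exp(-2*t), -3*t^2*exp(-2*t)/2 + 8*t*exp(-2*t) + exp(-2*t), -t^2*exp(-2*t)/2 + 3*t*exp(-2*t)]
  [-5*t^2*exp(-2*t) + 3*t*exp(-2*t), -3*t^2*exp(-2*t) + t*exp(-2*t), -t^2*exp(-2*t) + t*exp(-2*t) + exp(-2*t)]

Strategy: write B = P · J · P⁻¹ where J is a Jordan canonical form, so e^{tB} = P · e^{tJ} · P⁻¹, and e^{tJ} can be computed block-by-block.

B has Jordan form
J =
  [-2,  1,  0]
  [ 0, -2,  1]
  [ 0,  0, -2]
(up to reordering of blocks).

Per-block formulas:
  For a 3×3 Jordan block J_3(-2): exp(t · J_3(-2)) = e^(-2t)·(I + t·N + (t^2/2)·N^2), where N is the 3×3 nilpotent shift.

After assembling e^{tJ} and conjugating by P, we get:

e^{tB} =
  [5*t^2*exp(-2*t)/2 - 9*t*exp(-2*t) + exp(-2*t), 3*t^2*exp(-2*t)/2 - 5*t*exp(-2*t), t^2*exp(-2*t)/2 - 2*t*exp(-2*t)]
  [-5*t^2*exp(-2*t)/2 + 14*t*exp(-2*t), -3*t^2*exp(-2*t)/2 + 8*t*exp(-2*t) + exp(-2*t), -t^2*exp(-2*t)/2 + 3*t*exp(-2*t)]
  [-5*t^2*exp(-2*t) + 3*t*exp(-2*t), -3*t^2*exp(-2*t) + t*exp(-2*t), -t^2*exp(-2*t) + t*exp(-2*t) + exp(-2*t)]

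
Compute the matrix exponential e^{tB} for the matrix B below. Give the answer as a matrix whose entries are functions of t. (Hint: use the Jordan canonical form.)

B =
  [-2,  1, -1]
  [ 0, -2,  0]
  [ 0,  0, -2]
e^{tB} =
  [exp(-2*t), t*exp(-2*t), -t*exp(-2*t)]
  [0, exp(-2*t), 0]
  [0, 0, exp(-2*t)]

Strategy: write B = P · J · P⁻¹ where J is a Jordan canonical form, so e^{tB} = P · e^{tJ} · P⁻¹, and e^{tJ} can be computed block-by-block.

B has Jordan form
J =
  [-2,  1,  0]
  [ 0, -2,  0]
  [ 0,  0, -2]
(up to reordering of blocks).

Per-block formulas:
  For a 1×1 block at λ = -2: exp(t · [-2]) = [e^(-2t)].
  For a 2×2 Jordan block J_2(-2): exp(t · J_2(-2)) = e^(-2t)·(I + t·N), where N is the 2×2 nilpotent shift.

After assembling e^{tJ} and conjugating by P, we get:

e^{tB} =
  [exp(-2*t), t*exp(-2*t), -t*exp(-2*t)]
  [0, exp(-2*t), 0]
  [0, 0, exp(-2*t)]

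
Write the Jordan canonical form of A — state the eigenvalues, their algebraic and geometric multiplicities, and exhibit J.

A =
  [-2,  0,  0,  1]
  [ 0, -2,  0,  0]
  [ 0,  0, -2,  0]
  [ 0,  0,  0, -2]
J_2(-2) ⊕ J_1(-2) ⊕ J_1(-2)

The characteristic polynomial is
  det(x·I − A) = x^4 + 8*x^3 + 24*x^2 + 32*x + 16 = (x + 2)^4

Eigenvalues and multiplicities (the geometric multiplicity of λ is n − rank(A − λI), which equals the number of Jordan blocks for λ):
  λ = -2: algebraic multiplicity = 4, geometric multiplicity = 3

Determining the block sizes for each eigenvalue:
  λ = -2: 3 blocks summing to 4 forces exactly one block of size 2 and the rest size 1 → block sizes [2, 1, 1]

Assembling the blocks gives a Jordan form
J =
  [-2,  1,  0,  0]
  [ 0, -2,  0,  0]
  [ 0,  0, -2,  0]
  [ 0,  0,  0, -2]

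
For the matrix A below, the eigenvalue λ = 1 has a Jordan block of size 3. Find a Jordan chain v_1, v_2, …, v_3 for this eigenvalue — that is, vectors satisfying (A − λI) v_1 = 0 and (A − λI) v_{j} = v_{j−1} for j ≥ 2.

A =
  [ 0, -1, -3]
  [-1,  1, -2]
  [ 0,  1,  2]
A Jordan chain for λ = 1 of length 3:
v_1 = (2, 1, -1)ᵀ
v_2 = (-1, -1, 0)ᵀ
v_3 = (1, 0, 0)ᵀ

Let N = A − (1)·I. We want v_3 with N^3 v_3 = 0 but N^2 v_3 ≠ 0; then v_{j-1} := N · v_j for j = 3, …, 2.

Pick v_3 = (1, 0, 0)ᵀ.
Then v_2 = N · v_3 = (-1, -1, 0)ᵀ.
Then v_1 = N · v_2 = (2, 1, -1)ᵀ.

Sanity check: (A − (1)·I) v_1 = (0, 0, 0)ᵀ = 0. ✓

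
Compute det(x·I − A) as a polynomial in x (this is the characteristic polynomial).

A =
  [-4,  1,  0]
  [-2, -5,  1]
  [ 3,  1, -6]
x^3 + 15*x^2 + 75*x + 125

Expanding det(x·I − A) (e.g. by cofactor expansion or by noting that A is similar to its Jordan form J, which has the same characteristic polynomial as A) gives
  χ_A(x) = x^3 + 15*x^2 + 75*x + 125
which factors as (x + 5)^3. The eigenvalues (with algebraic multiplicities) are λ = -5 with multiplicity 3.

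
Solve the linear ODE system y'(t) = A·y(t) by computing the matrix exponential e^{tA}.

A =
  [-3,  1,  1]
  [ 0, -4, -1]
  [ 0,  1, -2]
e^{tA} =
  [exp(-3*t), t*exp(-3*t), t*exp(-3*t)]
  [0, -t*exp(-3*t) + exp(-3*t), -t*exp(-3*t)]
  [0, t*exp(-3*t), t*exp(-3*t) + exp(-3*t)]

Strategy: write A = P · J · P⁻¹ where J is a Jordan canonical form, so e^{tA} = P · e^{tJ} · P⁻¹, and e^{tJ} can be computed block-by-block.

A has Jordan form
J =
  [-3,  1,  0]
  [ 0, -3,  0]
  [ 0,  0, -3]
(up to reordering of blocks).

Per-block formulas:
  For a 2×2 Jordan block J_2(-3): exp(t · J_2(-3)) = e^(-3t)·(I + t·N), where N is the 2×2 nilpotent shift.
  For a 1×1 block at λ = -3: exp(t · [-3]) = [e^(-3t)].

After assembling e^{tJ} and conjugating by P, we get:

e^{tA} =
  [exp(-3*t), t*exp(-3*t), t*exp(-3*t)]
  [0, -t*exp(-3*t) + exp(-3*t), -t*exp(-3*t)]
  [0, t*exp(-3*t), t*exp(-3*t) + exp(-3*t)]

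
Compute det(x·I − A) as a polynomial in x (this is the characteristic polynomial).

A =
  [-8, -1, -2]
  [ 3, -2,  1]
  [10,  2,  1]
x^3 + 9*x^2 + 27*x + 27

Expanding det(x·I − A) (e.g. by cofactor expansion or by noting that A is similar to its Jordan form J, which has the same characteristic polynomial as A) gives
  χ_A(x) = x^3 + 9*x^2 + 27*x + 27
which factors as (x + 3)^3. The eigenvalues (with algebraic multiplicities) are λ = -3 with multiplicity 3.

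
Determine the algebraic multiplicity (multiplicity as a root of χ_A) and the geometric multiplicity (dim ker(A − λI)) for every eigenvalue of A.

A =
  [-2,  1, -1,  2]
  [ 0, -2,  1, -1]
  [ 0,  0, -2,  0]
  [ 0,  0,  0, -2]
λ = -2: alg = 4, geom = 2

Step 1 — factor the characteristic polynomial to read off the algebraic multiplicities:
  χ_A(x) = (x + 2)^4

Step 2 — compute geometric multiplicities via the rank-nullity identity g(λ) = n − rank(A − λI):
  rank(A − (-2)·I) = 2, so dim ker(A − (-2)·I) = n − 2 = 2

Summary:
  λ = -2: algebraic multiplicity = 4, geometric multiplicity = 2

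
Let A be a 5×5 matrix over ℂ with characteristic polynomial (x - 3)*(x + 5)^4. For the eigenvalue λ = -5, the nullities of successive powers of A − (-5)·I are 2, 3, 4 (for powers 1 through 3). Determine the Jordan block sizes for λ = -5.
Block sizes for λ = -5: [3, 1]

From the dimensions of kernels of powers, the number of Jordan blocks of size at least j is d_j − d_{j−1} where d_j = dim ker(N^j) (with d_0 = 0). Computing the differences gives [2, 1, 1].
The number of blocks of size exactly k is (#blocks of size ≥ k) − (#blocks of size ≥ k + 1), so the partition is: 1 block(s) of size 1, 1 block(s) of size 3.
In nonincreasing order the block sizes are [3, 1].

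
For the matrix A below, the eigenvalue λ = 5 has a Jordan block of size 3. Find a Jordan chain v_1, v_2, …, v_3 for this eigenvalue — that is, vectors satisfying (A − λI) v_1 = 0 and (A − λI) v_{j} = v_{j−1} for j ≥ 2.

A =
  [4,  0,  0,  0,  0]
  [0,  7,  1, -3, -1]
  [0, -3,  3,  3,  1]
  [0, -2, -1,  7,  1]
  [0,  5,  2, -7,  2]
A Jordan chain for λ = 5 of length 3:
v_1 = (0, 1, -1, 0, 1)ᵀ
v_2 = (0, 1, -1, -1, 3)ᵀ
v_3 = (0, 1, -1, 0, 0)ᵀ

Let N = A − (5)·I. We want v_3 with N^3 v_3 = 0 but N^2 v_3 ≠ 0; then v_{j-1} := N · v_j for j = 3, …, 2.

Pick v_3 = (0, 1, -1, 0, 0)ᵀ.
Then v_2 = N · v_3 = (0, 1, -1, -1, 3)ᵀ.
Then v_1 = N · v_2 = (0, 1, -1, 0, 1)ᵀ.

Sanity check: (A − (5)·I) v_1 = (0, 0, 0, 0, 0)ᵀ = 0. ✓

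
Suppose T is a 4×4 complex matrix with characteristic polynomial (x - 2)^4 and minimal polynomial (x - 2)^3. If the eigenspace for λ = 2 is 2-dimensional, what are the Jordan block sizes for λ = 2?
Block sizes for λ = 2: [3, 1]

Step 1 — from the characteristic polynomial, algebraic multiplicity of λ = 2 is 4. From dim ker(T − (2)·I) = 2, there are exactly 2 Jordan blocks for λ = 2.
Step 2 — from the minimal polynomial, the factor (x − 2)^3 tells us the largest block for λ = 2 has size 3.
Step 3 — with total size 4, 2 blocks, and largest block 3, the block sizes (in nonincreasing order) are [3, 1].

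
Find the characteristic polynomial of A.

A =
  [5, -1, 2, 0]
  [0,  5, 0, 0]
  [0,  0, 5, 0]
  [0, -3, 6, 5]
x^4 - 20*x^3 + 150*x^2 - 500*x + 625

Expanding det(x·I − A) (e.g. by cofactor expansion or by noting that A is similar to its Jordan form J, which has the same characteristic polynomial as A) gives
  χ_A(x) = x^4 - 20*x^3 + 150*x^2 - 500*x + 625
which factors as (x - 5)^4. The eigenvalues (with algebraic multiplicities) are λ = 5 with multiplicity 4.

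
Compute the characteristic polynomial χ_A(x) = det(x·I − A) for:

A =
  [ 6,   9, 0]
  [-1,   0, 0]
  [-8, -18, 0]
x^3 - 6*x^2 + 9*x

Expanding det(x·I − A) (e.g. by cofactor expansion or by noting that A is similar to its Jordan form J, which has the same characteristic polynomial as A) gives
  χ_A(x) = x^3 - 6*x^2 + 9*x
which factors as x*(x - 3)^2. The eigenvalues (with algebraic multiplicities) are λ = 0 with multiplicity 1, λ = 3 with multiplicity 2.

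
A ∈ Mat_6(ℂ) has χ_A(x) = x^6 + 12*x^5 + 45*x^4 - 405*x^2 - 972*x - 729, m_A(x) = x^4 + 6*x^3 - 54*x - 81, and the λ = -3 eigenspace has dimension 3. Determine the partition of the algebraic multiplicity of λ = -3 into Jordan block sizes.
Block sizes for λ = -3: [3, 1, 1]

Step 1 — from the characteristic polynomial, algebraic multiplicity of λ = -3 is 5. From dim ker(A − (-3)·I) = 3, there are exactly 3 Jordan blocks for λ = -3.
Step 2 — from the minimal polynomial, the factor (x + 3)^3 tells us the largest block for λ = -3 has size 3.
Step 3 — with total size 5, 3 blocks, and largest block 3, the block sizes (in nonincreasing order) are [3, 1, 1].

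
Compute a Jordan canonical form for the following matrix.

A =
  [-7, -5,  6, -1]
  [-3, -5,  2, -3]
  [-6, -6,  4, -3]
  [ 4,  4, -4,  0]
J_2(-2) ⊕ J_2(-2)

The characteristic polynomial is
  det(x·I − A) = x^4 + 8*x^3 + 24*x^2 + 32*x + 16 = (x + 2)^4

Eigenvalues and multiplicities (the geometric multiplicity of λ is n − rank(A − λI), which equals the number of Jordan blocks for λ):
  λ = -2: algebraic multiplicity = 4, geometric multiplicity = 2

Determining the block sizes for each eigenvalue:
  λ = -2: with am = 4 and gm = 2, the partition is not yet determined (e.g. several partitions of 4 into 2 parts exist). Let N = A − (-2)·I. Computing rank(N^1) = 2, rank(N^2) = 0; the number of blocks of size ≥ j is rank(N^{j−1}) − rank(N^j), giving [2, 2]. So we have 2 block(s) of size 2 → block sizes [2, 2]

Assembling the blocks gives a Jordan form
J =
  [-2,  1,  0,  0]
  [ 0, -2,  0,  0]
  [ 0,  0, -2,  1]
  [ 0,  0,  0, -2]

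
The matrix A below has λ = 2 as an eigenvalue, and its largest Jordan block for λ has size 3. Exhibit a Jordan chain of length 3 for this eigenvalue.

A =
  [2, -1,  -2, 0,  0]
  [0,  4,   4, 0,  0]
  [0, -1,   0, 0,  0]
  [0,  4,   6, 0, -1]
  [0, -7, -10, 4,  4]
A Jordan chain for λ = 2 of length 3:
v_1 = (0, 0, 0, 1, -2)ᵀ
v_2 = (-1, 2, -1, 4, -7)ᵀ
v_3 = (0, 1, 0, 0, 0)ᵀ

Let N = A − (2)·I. We want v_3 with N^3 v_3 = 0 but N^2 v_3 ≠ 0; then v_{j-1} := N · v_j for j = 3, …, 2.

Pick v_3 = (0, 1, 0, 0, 0)ᵀ.
Then v_2 = N · v_3 = (-1, 2, -1, 4, -7)ᵀ.
Then v_1 = N · v_2 = (0, 0, 0, 1, -2)ᵀ.

Sanity check: (A − (2)·I) v_1 = (0, 0, 0, 0, 0)ᵀ = 0. ✓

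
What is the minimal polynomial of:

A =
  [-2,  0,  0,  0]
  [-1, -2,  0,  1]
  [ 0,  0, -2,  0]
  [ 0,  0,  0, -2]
x^2 + 4*x + 4

The characteristic polynomial is χ_A(x) = (x + 2)^4, so the eigenvalues are known. The minimal polynomial is
  m_A(x) = Π_λ (x − λ)^{k_λ}
where k_λ is the size of the *largest* Jordan block for λ (equivalently, the smallest k with (A − λI)^k v = 0 for every generalised eigenvector v of λ).

  λ = -2: largest Jordan block has size 2, contributing (x + 2)^2

So m_A(x) = (x + 2)^2 = x^2 + 4*x + 4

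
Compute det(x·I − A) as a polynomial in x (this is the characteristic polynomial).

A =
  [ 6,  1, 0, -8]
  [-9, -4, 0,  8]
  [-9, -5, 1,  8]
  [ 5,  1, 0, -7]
x^4 + 4*x^3 - 2*x^2 - 12*x + 9

Expanding det(x·I − A) (e.g. by cofactor expansion or by noting that A is similar to its Jordan form J, which has the same characteristic polynomial as A) gives
  χ_A(x) = x^4 + 4*x^3 - 2*x^2 - 12*x + 9
which factors as (x - 1)^2*(x + 3)^2. The eigenvalues (with algebraic multiplicities) are λ = -3 with multiplicity 2, λ = 1 with multiplicity 2.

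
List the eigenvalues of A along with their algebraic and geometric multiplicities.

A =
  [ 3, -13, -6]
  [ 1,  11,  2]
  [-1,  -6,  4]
λ = 6: alg = 3, geom = 1

Step 1 — factor the characteristic polynomial to read off the algebraic multiplicities:
  χ_A(x) = (x - 6)^3

Step 2 — compute geometric multiplicities via the rank-nullity identity g(λ) = n − rank(A − λI):
  rank(A − (6)·I) = 2, so dim ker(A − (6)·I) = n − 2 = 1

Summary:
  λ = 6: algebraic multiplicity = 3, geometric multiplicity = 1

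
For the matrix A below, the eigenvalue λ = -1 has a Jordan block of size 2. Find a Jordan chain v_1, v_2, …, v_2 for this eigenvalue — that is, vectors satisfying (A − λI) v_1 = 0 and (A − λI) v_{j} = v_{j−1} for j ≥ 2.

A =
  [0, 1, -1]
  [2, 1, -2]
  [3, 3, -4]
A Jordan chain for λ = -1 of length 2:
v_1 = (1, 2, 3)ᵀ
v_2 = (1, 0, 0)ᵀ

Let N = A − (-1)·I. We want v_2 with N^2 v_2 = 0 but N^1 v_2 ≠ 0; then v_{j-1} := N · v_j for j = 2, …, 2.

Pick v_2 = (1, 0, 0)ᵀ.
Then v_1 = N · v_2 = (1, 2, 3)ᵀ.

Sanity check: (A − (-1)·I) v_1 = (0, 0, 0)ᵀ = 0. ✓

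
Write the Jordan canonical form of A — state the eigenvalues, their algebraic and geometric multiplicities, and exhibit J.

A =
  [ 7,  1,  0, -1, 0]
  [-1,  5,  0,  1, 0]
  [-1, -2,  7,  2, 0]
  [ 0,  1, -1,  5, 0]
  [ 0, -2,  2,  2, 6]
J_3(6) ⊕ J_1(6) ⊕ J_1(6)

The characteristic polynomial is
  det(x·I − A) = x^5 - 30*x^4 + 360*x^3 - 2160*x^2 + 6480*x - 7776 = (x - 6)^5

Eigenvalues and multiplicities (the geometric multiplicity of λ is n − rank(A − λI), which equals the number of Jordan blocks for λ):
  λ = 6: algebraic multiplicity = 5, geometric multiplicity = 3

Determining the block sizes for each eigenvalue:
  λ = 6: with am = 5 and gm = 3, the partition is not yet determined (e.g. several partitions of 5 into 3 parts exist). Let N = A − (6)·I. Computing rank(N^1) = 2, rank(N^2) = 1, rank(N^3) = 0; the number of blocks of size ≥ j is rank(N^{j−1}) − rank(N^j), giving [3, 1, 1]. So we have 1 block(s) of size 3, 2 block(s) of size 1 → block sizes [3, 1, 1]

Assembling the blocks gives a Jordan form
J =
  [6, 1, 0, 0, 0]
  [0, 6, 1, 0, 0]
  [0, 0, 6, 0, 0]
  [0, 0, 0, 6, 0]
  [0, 0, 0, 0, 6]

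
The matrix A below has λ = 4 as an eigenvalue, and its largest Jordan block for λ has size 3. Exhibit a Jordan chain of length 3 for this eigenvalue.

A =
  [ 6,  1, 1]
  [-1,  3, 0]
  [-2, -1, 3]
A Jordan chain for λ = 4 of length 3:
v_1 = (1, -1, -1)ᵀ
v_2 = (2, -1, -2)ᵀ
v_3 = (1, 0, 0)ᵀ

Let N = A − (4)·I. We want v_3 with N^3 v_3 = 0 but N^2 v_3 ≠ 0; then v_{j-1} := N · v_j for j = 3, …, 2.

Pick v_3 = (1, 0, 0)ᵀ.
Then v_2 = N · v_3 = (2, -1, -2)ᵀ.
Then v_1 = N · v_2 = (1, -1, -1)ᵀ.

Sanity check: (A − (4)·I) v_1 = (0, 0, 0)ᵀ = 0. ✓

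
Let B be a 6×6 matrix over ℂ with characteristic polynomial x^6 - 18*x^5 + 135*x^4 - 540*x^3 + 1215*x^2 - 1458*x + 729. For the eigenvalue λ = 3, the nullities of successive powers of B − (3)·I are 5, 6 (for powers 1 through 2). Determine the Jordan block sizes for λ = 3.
Block sizes for λ = 3: [2, 1, 1, 1, 1]

From the dimensions of kernels of powers, the number of Jordan blocks of size at least j is d_j − d_{j−1} where d_j = dim ker(N^j) (with d_0 = 0). Computing the differences gives [5, 1].
The number of blocks of size exactly k is (#blocks of size ≥ k) − (#blocks of size ≥ k + 1), so the partition is: 4 block(s) of size 1, 1 block(s) of size 2.
In nonincreasing order the block sizes are [2, 1, 1, 1, 1].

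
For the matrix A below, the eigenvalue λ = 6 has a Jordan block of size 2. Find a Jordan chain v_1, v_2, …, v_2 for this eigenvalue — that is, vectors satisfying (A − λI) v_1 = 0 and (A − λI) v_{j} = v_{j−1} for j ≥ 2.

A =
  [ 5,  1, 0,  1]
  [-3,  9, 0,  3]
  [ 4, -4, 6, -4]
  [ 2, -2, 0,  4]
A Jordan chain for λ = 6 of length 2:
v_1 = (-1, -3, 4, 2)ᵀ
v_2 = (1, 0, 0, 0)ᵀ

Let N = A − (6)·I. We want v_2 with N^2 v_2 = 0 but N^1 v_2 ≠ 0; then v_{j-1} := N · v_j for j = 2, …, 2.

Pick v_2 = (1, 0, 0, 0)ᵀ.
Then v_1 = N · v_2 = (-1, -3, 4, 2)ᵀ.

Sanity check: (A − (6)·I) v_1 = (0, 0, 0, 0)ᵀ = 0. ✓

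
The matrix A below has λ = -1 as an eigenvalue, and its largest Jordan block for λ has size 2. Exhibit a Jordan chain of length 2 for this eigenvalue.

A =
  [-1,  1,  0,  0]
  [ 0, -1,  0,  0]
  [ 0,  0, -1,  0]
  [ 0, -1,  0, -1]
A Jordan chain for λ = -1 of length 2:
v_1 = (1, 0, 0, -1)ᵀ
v_2 = (0, 1, 0, 0)ᵀ

Let N = A − (-1)·I. We want v_2 with N^2 v_2 = 0 but N^1 v_2 ≠ 0; then v_{j-1} := N · v_j for j = 2, …, 2.

Pick v_2 = (0, 1, 0, 0)ᵀ.
Then v_1 = N · v_2 = (1, 0, 0, -1)ᵀ.

Sanity check: (A − (-1)·I) v_1 = (0, 0, 0, 0)ᵀ = 0. ✓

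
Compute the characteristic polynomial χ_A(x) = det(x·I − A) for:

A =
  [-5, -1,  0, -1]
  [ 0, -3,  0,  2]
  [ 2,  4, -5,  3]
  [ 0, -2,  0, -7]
x^4 + 20*x^3 + 150*x^2 + 500*x + 625

Expanding det(x·I − A) (e.g. by cofactor expansion or by noting that A is similar to its Jordan form J, which has the same characteristic polynomial as A) gives
  χ_A(x) = x^4 + 20*x^3 + 150*x^2 + 500*x + 625
which factors as (x + 5)^4. The eigenvalues (with algebraic multiplicities) are λ = -5 with multiplicity 4.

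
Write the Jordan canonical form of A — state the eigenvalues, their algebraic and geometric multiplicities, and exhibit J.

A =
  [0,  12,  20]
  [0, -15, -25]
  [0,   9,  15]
J_2(0) ⊕ J_1(0)

The characteristic polynomial is
  det(x·I − A) = x^3

Eigenvalues and multiplicities (the geometric multiplicity of λ is n − rank(A − λI), which equals the number of Jordan blocks for λ):
  λ = 0: algebraic multiplicity = 3, geometric multiplicity = 2

Determining the block sizes for each eigenvalue:
  λ = 0: 2 blocks summing to 3 forces exactly one block of size 2 and the rest size 1 → block sizes [2, 1]

Assembling the blocks gives a Jordan form
J =
  [0, 1, 0]
  [0, 0, 0]
  [0, 0, 0]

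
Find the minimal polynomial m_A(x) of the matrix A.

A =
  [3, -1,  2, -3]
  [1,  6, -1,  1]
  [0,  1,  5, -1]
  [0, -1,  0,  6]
x^3 - 15*x^2 + 75*x - 125

The characteristic polynomial is χ_A(x) = (x - 5)^4, so the eigenvalues are known. The minimal polynomial is
  m_A(x) = Π_λ (x − λ)^{k_λ}
where k_λ is the size of the *largest* Jordan block for λ (equivalently, the smallest k with (A − λI)^k v = 0 for every generalised eigenvector v of λ).

  λ = 5: largest Jordan block has size 3, contributing (x − 5)^3

So m_A(x) = (x - 5)^3 = x^3 - 15*x^2 + 75*x - 125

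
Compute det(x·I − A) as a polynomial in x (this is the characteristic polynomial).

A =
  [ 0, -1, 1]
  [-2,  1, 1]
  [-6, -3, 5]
x^3 - 6*x^2 + 12*x - 8

Expanding det(x·I − A) (e.g. by cofactor expansion or by noting that A is similar to its Jordan form J, which has the same characteristic polynomial as A) gives
  χ_A(x) = x^3 - 6*x^2 + 12*x - 8
which factors as (x - 2)^3. The eigenvalues (with algebraic multiplicities) are λ = 2 with multiplicity 3.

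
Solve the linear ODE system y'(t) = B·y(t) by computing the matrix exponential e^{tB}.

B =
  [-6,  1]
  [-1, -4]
e^{tB} =
  [-t*exp(-5*t) + exp(-5*t), t*exp(-5*t)]
  [-t*exp(-5*t), t*exp(-5*t) + exp(-5*t)]

Strategy: write B = P · J · P⁻¹ where J is a Jordan canonical form, so e^{tB} = P · e^{tJ} · P⁻¹, and e^{tJ} can be computed block-by-block.

B has Jordan form
J =
  [-5,  1]
  [ 0, -5]
(up to reordering of blocks).

Per-block formulas:
  For a 2×2 Jordan block J_2(-5): exp(t · J_2(-5)) = e^(-5t)·(I + t·N), where N is the 2×2 nilpotent shift.

After assembling e^{tJ} and conjugating by P, we get:

e^{tB} =
  [-t*exp(-5*t) + exp(-5*t), t*exp(-5*t)]
  [-t*exp(-5*t), t*exp(-5*t) + exp(-5*t)]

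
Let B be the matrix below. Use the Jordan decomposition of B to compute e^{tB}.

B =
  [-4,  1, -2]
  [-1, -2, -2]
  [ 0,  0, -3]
e^{tB} =
  [-t*exp(-3*t) + exp(-3*t), t*exp(-3*t), -2*t*exp(-3*t)]
  [-t*exp(-3*t), t*exp(-3*t) + exp(-3*t), -2*t*exp(-3*t)]
  [0, 0, exp(-3*t)]

Strategy: write B = P · J · P⁻¹ where J is a Jordan canonical form, so e^{tB} = P · e^{tJ} · P⁻¹, and e^{tJ} can be computed block-by-block.

B has Jordan form
J =
  [-3,  1,  0]
  [ 0, -3,  0]
  [ 0,  0, -3]
(up to reordering of blocks).

Per-block formulas:
  For a 1×1 block at λ = -3: exp(t · [-3]) = [e^(-3t)].
  For a 2×2 Jordan block J_2(-3): exp(t · J_2(-3)) = e^(-3t)·(I + t·N), where N is the 2×2 nilpotent shift.

After assembling e^{tJ} and conjugating by P, we get:

e^{tB} =
  [-t*exp(-3*t) + exp(-3*t), t*exp(-3*t), -2*t*exp(-3*t)]
  [-t*exp(-3*t), t*exp(-3*t) + exp(-3*t), -2*t*exp(-3*t)]
  [0, 0, exp(-3*t)]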